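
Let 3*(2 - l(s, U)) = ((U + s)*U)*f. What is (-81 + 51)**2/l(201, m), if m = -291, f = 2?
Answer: -450/8729 ≈ -0.051552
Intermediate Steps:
l(s, U) = 2 - 2*U*(U + s)/3 (l(s, U) = 2 - (U + s)*U*2/3 = 2 - U*(U + s)*2/3 = 2 - 2*U*(U + s)/3)
(-81 + 51)**2/l(201, m) = (-81 + 51)**2/(2 - 2/3*(-291)**2 - 2/3*(-291)*201) = (-30)**2/(2 - 2/3*84681 + 38994) = 900/(2 - 56454 + 38994) = 900/(-17458) = 900*(-1/17458) = -450/8729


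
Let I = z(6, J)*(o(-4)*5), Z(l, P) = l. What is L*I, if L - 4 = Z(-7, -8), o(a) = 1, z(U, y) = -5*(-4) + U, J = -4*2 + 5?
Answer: -390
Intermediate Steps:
J = -3 (J = -8 + 5 = -3)
z(U, y) = 20 + U
L = -3 (L = 4 - 7 = -3)
I = 130 (I = (20 + 6)*(1*5) = 26*5 = 130)
L*I = -3*130 = -390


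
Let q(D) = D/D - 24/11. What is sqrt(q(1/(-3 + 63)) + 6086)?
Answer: 3*sqrt(81807)/11 ≈ 78.005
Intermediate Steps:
q(D) = -13/11 (q(D) = 1 - 24*1/11 = 1 - 24/11 = -13/11)
sqrt(q(1/(-3 + 63)) + 6086) = sqrt(-13/11 + 6086) = sqrt(66933/11) = 3*sqrt(81807)/11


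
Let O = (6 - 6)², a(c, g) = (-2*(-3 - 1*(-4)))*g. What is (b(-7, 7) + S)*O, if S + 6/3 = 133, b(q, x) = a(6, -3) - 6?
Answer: 0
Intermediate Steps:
a(c, g) = -2*g (a(c, g) = (-2*(-3 + 4))*g = (-2*1)*g = -2*g)
b(q, x) = 0 (b(q, x) = -2*(-3) - 6 = 6 - 6 = 0)
O = 0 (O = 0² = 0)
S = 131 (S = -2 + 133 = 131)
(b(-7, 7) + S)*O = (0 + 131)*0 = 131*0 = 0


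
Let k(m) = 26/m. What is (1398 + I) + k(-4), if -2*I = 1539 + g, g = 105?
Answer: 1139/2 ≈ 569.50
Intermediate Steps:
I = -822 (I = -(1539 + 105)/2 = -½*1644 = -822)
(1398 + I) + k(-4) = (1398 - 822) + 26/(-4) = 576 + 26*(-¼) = 576 - 13/2 = 1139/2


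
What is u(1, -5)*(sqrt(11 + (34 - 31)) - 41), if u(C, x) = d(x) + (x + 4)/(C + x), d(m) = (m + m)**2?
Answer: -16441/4 + 401*sqrt(14)/4 ≈ -3735.1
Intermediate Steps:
d(m) = 4*m**2 (d(m) = (2*m)**2 = 4*m**2)
u(C, x) = 4*x**2 + (4 + x)/(C + x) (u(C, x) = 4*x**2 + (x + 4)/(C + x) = 4*x**2 + (4 + x)/(C + x))
u(1, -5)*(sqrt(11 + (34 - 31)) - 41) = ((4 - 5 + 4*(-5)**3 + 4*1*(-5)**2)/(1 - 5))*(sqrt(11 + (34 - 31)) - 41) = ((4 - 5 + 4*(-125) + 4*1*25)/(-4))*(sqrt(11 + 3) - 41) = (-(4 - 5 - 500 + 100)/4)*(sqrt(14) - 41) = (-1/4*(-401))*(-41 + sqrt(14)) = 401*(-41 + sqrt(14))/4 = -16441/4 + 401*sqrt(14)/4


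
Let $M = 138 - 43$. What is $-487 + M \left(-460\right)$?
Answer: $-44187$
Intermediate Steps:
$M = 95$ ($M = 138 - 43 = 95$)
$-487 + M \left(-460\right) = -487 + 95 \left(-460\right) = -487 - 43700 = -44187$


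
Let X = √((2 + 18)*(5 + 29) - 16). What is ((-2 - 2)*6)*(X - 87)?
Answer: 2088 - 48*√166 ≈ 1469.6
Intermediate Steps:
X = 2*√166 (X = √(20*34 - 16) = √(680 - 16) = √664 = 2*√166 ≈ 25.768)
((-2 - 2)*6)*(X - 87) = ((-2 - 2)*6)*(2*√166 - 87) = (-4*6)*(-87 + 2*√166) = -24*(-87 + 2*√166) = 2088 - 48*√166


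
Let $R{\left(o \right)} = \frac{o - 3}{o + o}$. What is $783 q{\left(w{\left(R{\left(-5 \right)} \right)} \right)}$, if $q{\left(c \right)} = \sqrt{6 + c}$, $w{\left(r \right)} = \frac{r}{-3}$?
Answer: $\frac{261 \sqrt{1290}}{5} \approx 1874.8$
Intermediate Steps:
$R{\left(o \right)} = \frac{-3 + o}{2 o}$
$w{\left(r \right)} = - \frac{r}{3}$ ($w{\left(r \right)} = r \left(- \frac{1}{3}\right) = - \frac{r}{3}$)
$783 q{\left(w{\left(R{\left(-5 \right)} \right)} \right)} = 783 \sqrt{6 - \frac{\frac{1}{2} \frac{1}{-5} \left(-3 - 5\right)}{3}} = 783 \sqrt{6 - \frac{\frac{1}{2} \left(- \frac{1}{5}\right) \left(-8\right)}{3}} = 783 \sqrt{6 - \frac{4}{15}} = 783 \sqrt{\frac{86}{15}} = 783 \frac{\sqrt{1290}}{15} = \frac{261 \sqrt{1290}}{5}$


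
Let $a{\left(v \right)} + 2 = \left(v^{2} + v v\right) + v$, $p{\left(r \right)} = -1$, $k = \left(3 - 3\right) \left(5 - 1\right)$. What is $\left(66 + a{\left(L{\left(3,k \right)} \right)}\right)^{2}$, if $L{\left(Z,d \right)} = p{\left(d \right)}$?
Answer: $4225$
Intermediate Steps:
$k = 0$ ($k = 0 \cdot 4 = 0$)
$L{\left(Z,d \right)} = -1$
$a{\left(v \right)} = -2 + v + 2 v^{2}$ ($a{\left(v \right)} = -2 + \left(\left(v^{2} + v v\right) + v\right) = -2 + \left(\left(v^{2} + v^{2}\right) + v\right) = -2 + \left(2 v^{2} + v\right) = -2 + \left(v + 2 v^{2}\right) = -2 + v + 2 v^{2}$)
$\left(66 + a{\left(L{\left(3,k \right)} \right)}\right)^{2} = \left(66 - \left(3 - 2\right)\right)^{2} = \left(66 - 1\right)^{2} = 65^{2} = 4225$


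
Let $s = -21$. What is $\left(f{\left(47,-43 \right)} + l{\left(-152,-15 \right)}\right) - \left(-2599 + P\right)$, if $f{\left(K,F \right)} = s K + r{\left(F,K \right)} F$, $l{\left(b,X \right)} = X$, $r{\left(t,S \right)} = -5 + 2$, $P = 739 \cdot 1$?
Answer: $987$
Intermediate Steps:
$P = 739$
$r{\left(t,S \right)} = -3$
$f{\left(K,F \right)} = - 21 K - 3 F$
$\left(f{\left(47,-43 \right)} + l{\left(-152,-15 \right)}\right) - \left(-2599 + P\right) = \left(\left(\left(-21\right) 47 - -129\right) - 15\right) + \left(2599 - 739\right) = \left(\left(-987 + 129\right) - 15\right) + \left(2599 - 739\right) = \left(-858 - 15\right) + 1860 = -873 + 1860 = 987$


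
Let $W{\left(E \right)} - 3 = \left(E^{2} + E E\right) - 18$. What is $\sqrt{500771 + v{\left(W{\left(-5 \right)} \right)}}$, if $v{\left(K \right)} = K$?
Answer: $\sqrt{500806} \approx 707.68$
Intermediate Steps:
$W{\left(E \right)} = -15 + 2 E^{2}$ ($W{\left(E \right)} = 3 - \left(18 - E^{2} - E E\right) = 3 + \left(\left(E^{2} + E^{2}\right) - 18\right) = 3 + \left(2 E^{2} - 18\right) = 3 + \left(-18 + 2 E^{2}\right) = -15 + 2 E^{2}$)
$\sqrt{500771 + v{\left(W{\left(-5 \right)} \right)}} = \sqrt{500771 - \left(15 - 2 \left(-5\right)^{2}\right)} = \sqrt{500771 + \left(-15 + 2 \cdot 25\right)} = \sqrt{500771 + \left(-15 + 50\right)} = \sqrt{500771 + 35} = \sqrt{500806}$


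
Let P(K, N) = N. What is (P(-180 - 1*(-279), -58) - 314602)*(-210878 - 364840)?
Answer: 181155425880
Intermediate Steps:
(P(-180 - 1*(-279), -58) - 314602)*(-210878 - 364840) = (-58 - 314602)*(-210878 - 364840) = -314660*(-575718) = 181155425880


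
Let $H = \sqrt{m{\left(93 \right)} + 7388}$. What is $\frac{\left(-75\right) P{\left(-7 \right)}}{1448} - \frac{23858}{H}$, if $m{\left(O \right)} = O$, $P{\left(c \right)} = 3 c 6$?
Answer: $\frac{4725}{724} - \frac{23858 \sqrt{7481}}{7481} \approx -269.31$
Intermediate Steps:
$P{\left(c \right)} = 18 c$
$H = \sqrt{7481}$ ($H = \sqrt{93 + 7388} = \sqrt{7481} \approx 86.493$)
$\frac{\left(-75\right) P{\left(-7 \right)}}{1448} - \frac{23858}{H} = \frac{\left(-75\right) 18 \left(-7\right)}{1448} - \frac{23858}{\sqrt{7481}} = \left(-75\right) \left(-126\right) \frac{1}{1448} - 23858 \frac{\sqrt{7481}}{7481} = 9450 \cdot \frac{1}{1448} - \frac{23858 \sqrt{7481}}{7481} = \frac{4725}{724} - \frac{23858 \sqrt{7481}}{7481}$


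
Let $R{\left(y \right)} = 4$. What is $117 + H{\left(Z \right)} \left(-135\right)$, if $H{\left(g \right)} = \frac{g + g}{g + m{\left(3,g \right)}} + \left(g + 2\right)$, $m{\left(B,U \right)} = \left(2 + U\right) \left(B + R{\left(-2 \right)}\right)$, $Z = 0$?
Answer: $-153$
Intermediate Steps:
$m{\left(B,U \right)} = \left(2 + U\right) \left(4 + B\right)$ ($m{\left(B,U \right)} = \left(2 + U\right) \left(B + 4\right) = \left(2 + U\right) \left(4 + B\right)$)
$H{\left(g \right)} = 2 + g + \frac{2 g}{14 + 8 g}$ ($H{\left(g \right)} = \frac{g + g}{g + \left(8 + 2 \cdot 3 + 4 g + 3 g\right)} + \left(g + 2\right) = \frac{2 g}{g + \left(8 + 6 + 4 g + 3 g\right)} + \left(2 + g\right) = \frac{2 g}{g + \left(14 + 7 g\right)} + \left(2 + g\right) = \frac{2 g}{14 + 8 g} + \left(2 + g\right) = 2 + g + \frac{2 g}{14 + 8 g}$)
$117 + H{\left(Z \right)} \left(-135\right) = 117 + \frac{2 \left(7 + 2 \cdot 0^{2} + 8 \cdot 0\right)}{7 + 4 \cdot 0} \left(-135\right) = 117 + \frac{2 \left(7 + 2 \cdot 0 + 0\right)}{7 + 0} \left(-135\right) = 117 + \frac{2 \left(7 + 0 + 0\right)}{7} \left(-135\right) = 117 + 2 \cdot \frac{1}{7} \cdot 7 \left(-135\right) = 117 + 2 \left(-135\right) = 117 - 270 = -153$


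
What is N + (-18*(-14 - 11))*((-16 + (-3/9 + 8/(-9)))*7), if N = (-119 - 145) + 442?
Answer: -54072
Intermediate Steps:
N = 178 (N = -264 + 442 = 178)
N + (-18*(-14 - 11))*((-16 + (-3/9 + 8/(-9)))*7) = 178 + (-18*(-14 - 11))*((-16 + (-3/9 + 8/(-9)))*7) = 178 + (-18*(-25))*((-16 + (-3*⅑ + 8*(-⅑)))*7) = 178 + 450*((-16 + (-⅓ - 8/9))*7) = 178 + 450*((-16 - 11/9)*7) = 178 + 450*(-155/9*7) = 178 + 450*(-1085/9) = 178 - 54250 = -54072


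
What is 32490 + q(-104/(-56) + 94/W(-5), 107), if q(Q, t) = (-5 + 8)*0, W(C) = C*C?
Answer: 32490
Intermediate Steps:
W(C) = C²
q(Q, t) = 0 (q(Q, t) = 3*0 = 0)
32490 + q(-104/(-56) + 94/W(-5), 107) = 32490 + 0 = 32490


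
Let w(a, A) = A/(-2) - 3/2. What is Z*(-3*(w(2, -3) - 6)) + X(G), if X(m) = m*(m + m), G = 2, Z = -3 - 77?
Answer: -1432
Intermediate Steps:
Z = -80
w(a, A) = -3/2 - A/2 (w(a, A) = A*(-1/2) - 3*1/2 = -A/2 - 3/2 = -3/2 - A/2)
X(m) = 2*m**2 (X(m) = m*(2*m) = 2*m**2)
Z*(-3*(w(2, -3) - 6)) + X(G) = -(-240)*((-3/2 - 1/2*(-3)) - 6) + 2*2**2 = -(-240)*((-3/2 + 3/2) - 6) + 2*4 = -(-240)*(0 - 6) + 8 = -(-240)*(-6) + 8 = -80*18 + 8 = -1440 + 8 = -1432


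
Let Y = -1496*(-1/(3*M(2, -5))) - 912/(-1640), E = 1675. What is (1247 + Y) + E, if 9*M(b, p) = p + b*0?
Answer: 415116/205 ≈ 2025.0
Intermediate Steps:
M(b, p) = p/9 (M(b, p) = (p + b*0)/9 = (p + 0)/9 = p/9)
Y = -183894/205 (Y = -1496/((1*((1/9)*(-5)))*(-3)) - 912/(-1640) = -1496/((1*(-5/9))*(-3)) - 912*(-1/1640) = -1496/((-5/9*(-3))) + 114/205 = -1496/5/3 + 114/205 = -1496*3/5 + 114/205 = -4488/5 + 114/205 = -183894/205 ≈ -897.04)
(1247 + Y) + E = (1247 - 183894/205) + 1675 = 71741/205 + 1675 = 415116/205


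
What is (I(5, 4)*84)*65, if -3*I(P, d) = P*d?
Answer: -36400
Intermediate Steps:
I(P, d) = -P*d/3
(I(5, 4)*84)*65 = (-⅓*5*4*84)*65 = -20/3*84*65 = -560*65 = -36400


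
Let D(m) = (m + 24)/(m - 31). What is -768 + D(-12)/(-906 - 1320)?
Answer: -12251902/15953 ≈ -768.00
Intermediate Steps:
D(m) = (24 + m)/(-31 + m)
-768 + D(-12)/(-906 - 1320) = -768 + ((24 - 12)/(-31 - 12))/(-906 - 1320) = -768 + (12/(-43))/(-2226) = -768 - 1/43*12*(-1/2226) = -768 - 12/43*(-1/2226) = -768 + 2/15953 = -12251902/15953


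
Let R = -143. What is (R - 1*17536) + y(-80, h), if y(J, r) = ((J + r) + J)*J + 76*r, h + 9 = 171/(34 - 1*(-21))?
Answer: -267049/55 ≈ -4855.4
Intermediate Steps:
h = -324/55 (h = -9 + 171/(34 - 1*(-21)) = -9 + 171/(34 + 21) = -9 + 171/55 = -324/55 ≈ -5.8909)
y(J, r) = 76*r + J*(r + 2*J) (y(J, r) = (r + 2*J)*J + 76*r = J*(r + 2*J) + 76*r = 76*r + J*(r + 2*J))
(R - 1*17536) + y(-80, h) = (-143 - 1*17536) + (2*(-80)**2 + 76*(-324/55) - 80*(-324/55)) = (-143 - 17536) + (2*6400 - 24624/55 + 5184/11) = -17679 + (12800 - 24624/55 + 5184/11) = -17679 + 705296/55 = -267049/55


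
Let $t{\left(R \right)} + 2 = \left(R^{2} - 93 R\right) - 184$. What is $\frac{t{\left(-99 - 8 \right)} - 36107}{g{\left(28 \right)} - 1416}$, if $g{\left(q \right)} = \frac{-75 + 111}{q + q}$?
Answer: $\frac{208502}{19815} \approx 10.522$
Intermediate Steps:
$g{\left(q \right)} = \frac{18}{q}$ ($g{\left(q \right)} = \frac{36}{2 q} = 36 \frac{1}{2 q} = \frac{18}{q}$)
$t{\left(R \right)} = -186 + R^{2} - 93 R$ ($t{\left(R \right)} = -2 - \left(184 - R^{2} + 93 R\right) = -186 + R^{2} - 93 R$)
$\frac{t{\left(-99 - 8 \right)} - 36107}{g{\left(28 \right)} - 1416} = \frac{\left(-186 + \left(-99 - 8\right)^{2} - 93 \left(-99 - 8\right)\right) - 36107}{\frac{18}{28} - 1416} = \frac{\left(-186 + \left(-99 - 8\right)^{2} - 93 \left(-99 - 8\right)\right) - 36107}{18 \cdot \frac{1}{28} - 1416} = \frac{\left(-186 + \left(-107\right)^{2} - -9951\right) - 36107}{\frac{9}{14} - 1416} = \frac{\left(-186 + 11449 + 9951\right) - 36107}{- \frac{19815}{14}} = \left(21214 - 36107\right) \left(- \frac{14}{19815}\right) = \left(-14893\right) \left(- \frac{14}{19815}\right) = \frac{208502}{19815}$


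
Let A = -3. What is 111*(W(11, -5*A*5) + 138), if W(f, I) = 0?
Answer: 15318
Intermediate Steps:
111*(W(11, -5*A*5) + 138) = 111*(0 + 138) = 111*138 = 15318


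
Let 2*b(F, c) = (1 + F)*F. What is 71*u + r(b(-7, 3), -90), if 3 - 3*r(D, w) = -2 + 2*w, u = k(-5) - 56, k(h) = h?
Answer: -12808/3 ≈ -4269.3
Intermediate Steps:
u = -61 (u = -5 - 56 = -61)
b(F, c) = F*(1 + F)/2 (b(F, c) = ((1 + F)*F)/2 = (F*(1 + F))/2 = F*(1 + F)/2)
r(D, w) = 5/3 - 2*w/3 (r(D, w) = 1 - (-2 + 2*w)/3 = 1 + (⅔ - 2*w/3) = 5/3 - 2*w/3)
71*u + r(b(-7, 3), -90) = 71*(-61) + (5/3 - ⅔*(-90)) = -4331 + (5/3 + 60) = -4331 + 185/3 = -12808/3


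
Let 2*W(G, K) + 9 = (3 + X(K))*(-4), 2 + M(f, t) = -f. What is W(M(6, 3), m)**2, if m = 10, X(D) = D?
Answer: 3721/4 ≈ 930.25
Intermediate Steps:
M(f, t) = -2 - f
W(G, K) = -21/2 - 2*K (W(G, K) = -9/2 + ((3 + K)*(-4))/2 = -9/2 + (-12 - 4*K)/2 = -9/2 + (-6 - 2*K) = -21/2 - 2*K)
W(M(6, 3), m)**2 = (-21/2 - 2*10)**2 = (-21/2 - 20)**2 = (-61/2)**2 = 3721/4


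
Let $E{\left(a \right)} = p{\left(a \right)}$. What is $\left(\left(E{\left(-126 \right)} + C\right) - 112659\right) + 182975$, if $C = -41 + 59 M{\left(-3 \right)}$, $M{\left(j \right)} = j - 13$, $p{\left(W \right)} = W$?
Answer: $69205$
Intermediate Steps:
$E{\left(a \right)} = a$
$M{\left(j \right)} = -13 + j$
$C = -985$ ($C = -41 + 59 \left(-13 - 3\right) = -41 + 59 \left(-16\right) = -41 - 944 = -985$)
$\left(\left(E{\left(-126 \right)} + C\right) - 112659\right) + 182975 = \left(\left(-126 - 985\right) - 112659\right) + 182975 = \left(-1111 - 112659\right) + 182975 = -113770 + 182975 = 69205$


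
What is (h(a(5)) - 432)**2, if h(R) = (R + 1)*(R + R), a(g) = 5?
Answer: 138384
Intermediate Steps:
h(R) = 2*R*(1 + R) (h(R) = (1 + R)*(2*R) = 2*R*(1 + R))
(h(a(5)) - 432)**2 = (2*5*(1 + 5) - 432)**2 = (2*5*6 - 432)**2 = (60 - 432)**2 = (-372)**2 = 138384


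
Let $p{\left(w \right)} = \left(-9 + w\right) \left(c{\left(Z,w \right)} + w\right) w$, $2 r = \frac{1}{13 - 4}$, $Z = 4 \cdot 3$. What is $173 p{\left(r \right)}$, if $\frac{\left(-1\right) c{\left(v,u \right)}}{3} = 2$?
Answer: $\frac{2980271}{5832} \approx 511.02$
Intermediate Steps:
$Z = 12$
$c{\left(v,u \right)} = -6$ ($c{\left(v,u \right)} = \left(-3\right) 2 = -6$)
$r = \frac{1}{18}$ ($r = \frac{1}{2 \left(13 - 4\right)} = \frac{1}{2 \cdot 9} = \frac{1}{2} \cdot \frac{1}{9} = \frac{1}{18} \approx 0.055556$)
$p{\left(w \right)} = w \left(-9 + w\right) \left(-6 + w\right)$ ($p{\left(w \right)} = \left(-9 + w\right) \left(-6 + w\right) w = w \left(-9 + w\right) \left(-6 + w\right)$)
$173 p{\left(r \right)} = 173 \frac{54 + \left(\frac{1}{18}\right)^{2} - \frac{5}{6}}{18} = 173 \frac{54 + \frac{1}{324} - \frac{5}{6}}{18} = 173 \cdot \frac{1}{18} \cdot \frac{17227}{324} = 173 \cdot \frac{17227}{5832} = \frac{2980271}{5832}$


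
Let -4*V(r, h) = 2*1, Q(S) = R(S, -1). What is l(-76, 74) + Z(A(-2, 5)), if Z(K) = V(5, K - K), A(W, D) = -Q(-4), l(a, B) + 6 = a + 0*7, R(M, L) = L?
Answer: -165/2 ≈ -82.500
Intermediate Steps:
Q(S) = -1
l(a, B) = -6 + a (l(a, B) = -6 + (a + 0*7) = -6 + (a + 0) = -6 + a)
V(r, h) = -1/2
A(W, D) = 1 (A(W, D) = -1*(-1) = 1)
Z(K) = -1/2
l(-76, 74) + Z(A(-2, 5)) = (-6 - 76) - 1/2 = -82 - 1/2 = -165/2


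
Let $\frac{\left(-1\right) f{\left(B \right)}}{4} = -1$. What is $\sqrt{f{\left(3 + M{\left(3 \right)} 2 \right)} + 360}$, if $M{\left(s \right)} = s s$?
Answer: $2 \sqrt{91} \approx 19.079$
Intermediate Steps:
$M{\left(s \right)} = s^{2}$
$f{\left(B \right)} = 4$ ($f{\left(B \right)} = \left(-4\right) \left(-1\right) = 4$)
$\sqrt{f{\left(3 + M{\left(3 \right)} 2 \right)} + 360} = \sqrt{4 + 360} = \sqrt{364} = 2 \sqrt{91}$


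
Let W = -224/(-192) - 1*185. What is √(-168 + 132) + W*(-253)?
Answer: 279059/6 + 6*I ≈ 46510.0 + 6.0*I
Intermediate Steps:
W = -1103/6 (W = -224*(-1/192) - 185 = 7/6 - 185 = -1103/6 ≈ -183.83)
√(-168 + 132) + W*(-253) = √(-168 + 132) - 1103/6*(-253) = √(-36) + 279059/6 = 6*I + 279059/6 = 279059/6 + 6*I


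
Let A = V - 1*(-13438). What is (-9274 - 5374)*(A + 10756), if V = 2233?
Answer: -387102696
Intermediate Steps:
A = 15671 (A = 2233 - 1*(-13438) = 2233 + 13438 = 15671)
(-9274 - 5374)*(A + 10756) = (-9274 - 5374)*(15671 + 10756) = -14648*26427 = -387102696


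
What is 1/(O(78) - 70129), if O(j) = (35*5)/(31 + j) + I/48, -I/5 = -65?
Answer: -5232/366871103 ≈ -1.4261e-5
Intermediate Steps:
I = 325 (I = -5*(-65) = 325)
O(j) = 325/48 + 175/(31 + j) (O(j) = (35*5)/(31 + j) + 325/48 = 175/(31 + j) + 325*(1/48) = 175/(31 + j) + 325/48 = 325/48 + 175/(31 + j))
1/(O(78) - 70129) = 1/(25*(739 + 13*78)/(48*(31 + 78)) - 70129) = 1/((25/48)*(739 + 1014)/109 - 70129) = 1/((25/48)*(1/109)*1753 - 70129) = 1/(43825/5232 - 70129) = 1/(-366871103/5232) = -5232/366871103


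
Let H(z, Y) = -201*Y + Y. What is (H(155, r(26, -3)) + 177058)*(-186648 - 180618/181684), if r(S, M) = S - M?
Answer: -1451888325849825/45421 ≈ -3.1965e+10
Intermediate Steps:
H(z, Y) = -200*Y
(H(155, r(26, -3)) + 177058)*(-186648 - 180618/181684) = (-200*(26 - 1*(-3)) + 177058)*(-186648 - 180618/181684) = (-200*(26 + 3) + 177058)*(-186648 - 180618*1/181684) = (-200*29 + 177058)*(-186648 - 90309/90842) = (-5800 + 177058)*(-16955567925/90842) = 171258*(-16955567925/90842) = -1451888325849825/45421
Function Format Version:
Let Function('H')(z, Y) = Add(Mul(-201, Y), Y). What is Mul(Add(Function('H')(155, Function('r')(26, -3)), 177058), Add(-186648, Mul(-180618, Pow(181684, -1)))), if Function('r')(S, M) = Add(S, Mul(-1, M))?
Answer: Rational(-1451888325849825, 45421) ≈ -3.1965e+10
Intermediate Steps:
Function('H')(z, Y) = Mul(-200, Y)
Mul(Add(Function('H')(155, Function('r')(26, -3)), 177058), Add(-186648, Mul(-180618, Pow(181684, -1)))) = Mul(Add(Mul(-200, Add(26, Mul(-1, -3))), 177058), Add(-186648, Mul(-180618, Pow(181684, -1)))) = Mul(Add(Mul(-200, Add(26, 3)), 177058), Add(-186648, Mul(-180618, Rational(1, 181684)))) = Mul(Add(Mul(-200, 29), 177058), Add(-186648, Rational(-90309, 90842))) = Mul(Add(-5800, 177058), Rational(-16955567925, 90842)) = Mul(171258, Rational(-16955567925, 90842)) = Rational(-1451888325849825, 45421)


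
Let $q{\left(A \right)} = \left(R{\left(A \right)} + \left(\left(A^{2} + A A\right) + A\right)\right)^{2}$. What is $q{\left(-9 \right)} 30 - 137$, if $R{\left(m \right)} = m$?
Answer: $621943$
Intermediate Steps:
$q{\left(A \right)} = \left(2 A + 2 A^{2}\right)^{2}$ ($q{\left(A \right)} = \left(A + \left(\left(A^{2} + A A\right) + A\right)\right)^{2} = \left(A + \left(\left(A^{2} + A^{2}\right) + A\right)\right)^{2} = \left(A + \left(2 A^{2} + A\right)\right)^{2} = \left(A + \left(A + 2 A^{2}\right)\right)^{2} = \left(2 A + 2 A^{2}\right)^{2}$)
$q{\left(-9 \right)} 30 - 137 = 4 \left(-9\right)^{2} \left(1 - 9\right)^{2} \cdot 30 - 137 = 4 \cdot 81 \left(-8\right)^{2} \cdot 30 - 137 = 4 \cdot 81 \cdot 64 \cdot 30 - 137 = 20736 \cdot 30 - 137 = 622080 - 137 = 621943$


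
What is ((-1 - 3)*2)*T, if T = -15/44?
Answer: 30/11 ≈ 2.7273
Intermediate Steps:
T = -15/44 (T = -15*1/44 = -15/44 ≈ -0.34091)
((-1 - 3)*2)*T = ((-1 - 3)*2)*(-15/44) = -4*2*(-15/44) = -8*(-15/44) = 30/11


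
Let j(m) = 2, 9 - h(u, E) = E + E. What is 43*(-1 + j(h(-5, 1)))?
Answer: 43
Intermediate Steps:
h(u, E) = 9 - 2*E (h(u, E) = 9 - (E + E) = 9 - 2*E)
43*(-1 + j(h(-5, 1))) = 43*(-1 + 2) = 43*1 = 43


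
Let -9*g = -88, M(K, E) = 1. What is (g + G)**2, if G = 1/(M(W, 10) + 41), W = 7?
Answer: 1525225/15876 ≈ 96.071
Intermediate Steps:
g = 88/9 (g = -1/9*(-88) = 88/9 ≈ 9.7778)
G = 1/42 (G = 1/(1 + 41) = 1/42 ≈ 0.023810)
(g + G)**2 = (88/9 + 1/42)**2 = (1235/126)**2 = 1525225/15876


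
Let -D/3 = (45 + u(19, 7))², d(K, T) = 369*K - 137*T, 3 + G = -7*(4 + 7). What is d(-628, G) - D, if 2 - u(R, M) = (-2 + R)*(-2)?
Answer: -201089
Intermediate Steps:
u(R, M) = -2 + 2*R (u(R, M) = 2 - (-2 + R)*(-2) = 2 - (4 - 2*R) = 2 + (-4 + 2*R) = -2 + 2*R)
G = -80 (G = -3 - 7*(4 + 7) = -3 - 7*11 = -3 - 77 = -80)
d(K, T) = -137*T + 369*K
D = -19683 (D = -3*(45 + (-2 + 2*19))² = -3*(45 + (-2 + 38))² = -3*(45 + 36)² = -3*81² = -3*6561 = -19683)
d(-628, G) - D = (-137*(-80) + 369*(-628)) - 1*(-19683) = (10960 - 231732) + 19683 = -220772 + 19683 = -201089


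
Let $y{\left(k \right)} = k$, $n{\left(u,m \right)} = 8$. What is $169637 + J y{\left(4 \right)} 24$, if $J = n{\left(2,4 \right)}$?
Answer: $170405$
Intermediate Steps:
$J = 8$
$169637 + J y{\left(4 \right)} 24 = 169637 + 8 \cdot 4 \cdot 24 = 169637 + 32 \cdot 24 = 169637 + 768 = 170405$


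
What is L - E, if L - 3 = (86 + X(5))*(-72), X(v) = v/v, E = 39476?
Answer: -45737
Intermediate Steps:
X(v) = 1
L = -6261 (L = 3 + (86 + 1)*(-72) = 3 + 87*(-72) = 3 - 6264 = -6261)
L - E = -6261 - 1*39476 = -6261 - 39476 = -45737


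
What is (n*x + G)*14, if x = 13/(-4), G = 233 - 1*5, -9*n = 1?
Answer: 57547/18 ≈ 3197.1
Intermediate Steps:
n = -1/9 (n = -1/9*1 = -1/9 ≈ -0.11111)
G = 228 (G = 233 - 5 = 228)
x = -13/4 (x = 13*(-1/4) = -13/4 ≈ -3.2500)
(n*x + G)*14 = (-1/9*(-13/4) + 228)*14 = (13/36 + 228)*14 = (8221/36)*14 = 57547/18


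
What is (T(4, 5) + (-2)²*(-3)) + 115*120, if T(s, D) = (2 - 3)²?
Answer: 13789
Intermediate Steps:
T(s, D) = 1 (T(s, D) = (-1)² = 1)
(T(4, 5) + (-2)²*(-3)) + 115*120 = (1 + (-2)²*(-3)) + 115*120 = (1 + 4*(-3)) + 13800 = (1 - 12) + 13800 = -11 + 13800 = 13789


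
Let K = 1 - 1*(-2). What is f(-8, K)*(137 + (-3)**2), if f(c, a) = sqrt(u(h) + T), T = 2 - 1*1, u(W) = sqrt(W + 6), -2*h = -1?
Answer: 73*sqrt(4 + 2*sqrt(26)) ≈ 275.07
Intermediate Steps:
h = 1/2 (h = -1/2*(-1) = 1/2 ≈ 0.50000)
K = 3 (K = 1 + 2 = 3)
u(W) = sqrt(6 + W)
T = 1 (T = 2 - 1 = 1)
f(c, a) = sqrt(1 + sqrt(26)/2) (f(c, a) = sqrt(sqrt(6 + 1/2) + 1) = sqrt(sqrt(13/2) + 1) = sqrt(sqrt(26)/2 + 1) = sqrt(1 + sqrt(26)/2))
f(-8, K)*(137 + (-3)**2) = (sqrt(4 + 2*sqrt(26))/2)*(137 + (-3)**2) = (sqrt(4 + 2*sqrt(26))/2)*(137 + 9) = (sqrt(4 + 2*sqrt(26))/2)*146 = 73*sqrt(4 + 2*sqrt(26))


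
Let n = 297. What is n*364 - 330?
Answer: 107778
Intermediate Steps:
n*364 - 330 = 297*364 - 330 = 108108 - 330 = 107778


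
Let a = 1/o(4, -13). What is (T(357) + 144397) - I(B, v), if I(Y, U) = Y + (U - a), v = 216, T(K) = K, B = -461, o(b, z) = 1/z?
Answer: 144986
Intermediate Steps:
a = -13 (a = 1/(1/(-13)) = 1/(-1/13) = -13)
I(Y, U) = 13 + U + Y (I(Y, U) = Y + (U - 1*(-13)) = Y + (U + 13) = Y + (13 + U) = 13 + U + Y)
(T(357) + 144397) - I(B, v) = (357 + 144397) - (13 + 216 - 461) = 144754 - 1*(-232) = 144754 + 232 = 144986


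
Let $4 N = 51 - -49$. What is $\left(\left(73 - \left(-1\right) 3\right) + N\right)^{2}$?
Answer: $10201$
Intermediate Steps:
$N = 25$ ($N = \frac{51 - -49}{4} = \frac{51 + 49}{4} = \frac{1}{4} \cdot 100 = 25$)
$\left(\left(73 - \left(-1\right) 3\right) + N\right)^{2} = \left(\left(73 - \left(-1\right) 3\right) + 25\right)^{2} = \left(\left(73 - -3\right) + 25\right)^{2} = \left(\left(73 + 3\right) + 25\right)^{2} = \left(76 + 25\right)^{2} = 101^{2} = 10201$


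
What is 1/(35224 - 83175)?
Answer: -1/47951 ≈ -2.0855e-5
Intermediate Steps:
1/(35224 - 83175) = 1/(-47951) = -1/47951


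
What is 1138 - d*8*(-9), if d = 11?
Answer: 1930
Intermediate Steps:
1138 - d*8*(-9) = 1138 - 11*8*(-9) = 1138 - 88*(-9) = 1138 - 1*(-792) = 1138 + 792 = 1930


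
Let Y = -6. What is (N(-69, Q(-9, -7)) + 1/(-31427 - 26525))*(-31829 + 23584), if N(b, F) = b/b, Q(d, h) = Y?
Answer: -477805995/57952 ≈ -8244.9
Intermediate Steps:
Q(d, h) = -6
N(b, F) = 1
(N(-69, Q(-9, -7)) + 1/(-31427 - 26525))*(-31829 + 23584) = (1 + 1/(-31427 - 26525))*(-31829 + 23584) = (1 + 1/(-57952))*(-8245) = (1 - 1/57952)*(-8245) = (57951/57952)*(-8245) = -477805995/57952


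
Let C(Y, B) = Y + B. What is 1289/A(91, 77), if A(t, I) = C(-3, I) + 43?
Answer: 1289/117 ≈ 11.017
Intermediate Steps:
C(Y, B) = B + Y
A(t, I) = 40 + I (A(t, I) = (I - 3) + 43 = (-3 + I) + 43 = 40 + I)
1289/A(91, 77) = 1289/(40 + 77) = 1289/117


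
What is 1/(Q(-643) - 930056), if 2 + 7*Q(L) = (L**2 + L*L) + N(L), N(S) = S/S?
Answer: -7/5683495 ≈ -1.2316e-6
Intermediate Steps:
N(S) = 1
Q(L) = -1/7 + 2*L**2/7 (Q(L) = -2/7 + ((L**2 + L*L) + 1)/7 = -2/7 + ((L**2 + L**2) + 1)/7 = -2/7 + (2*L**2 + 1)/7 = -2/7 + (1 + 2*L**2)/7 = -2/7 + (1/7 + 2*L**2/7) = -1/7 + 2*L**2/7)
1/(Q(-643) - 930056) = 1/((-1/7 + (2/7)*(-643)**2) - 930056) = 1/((-1/7 + (2/7)*413449) - 930056) = 1/((-1/7 + 826898/7) - 930056) = 1/(826897/7 - 930056) = 1/(-5683495/7) = -7/5683495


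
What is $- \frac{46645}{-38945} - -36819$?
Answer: $\frac{286792520}{7789} \approx 36820.0$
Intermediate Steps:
$- \frac{46645}{-38945} - -36819 = \left(-46645\right) \left(- \frac{1}{38945}\right) + 36819 = \frac{9329}{7789} + 36819 = \frac{286792520}{7789}$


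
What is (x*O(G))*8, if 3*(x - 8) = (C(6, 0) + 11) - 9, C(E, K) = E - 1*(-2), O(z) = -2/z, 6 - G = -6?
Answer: -136/9 ≈ -15.111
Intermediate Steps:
G = 12 (G = 6 - 1*(-6) = 6 + 6 = 12)
C(E, K) = 2 + E (C(E, K) = E + 2 = 2 + E)
x = 34/3 (x = 8 + (((2 + 6) + 11) - 9)/3 = 8 + ((8 + 11) - 9)/3 = 8 + (19 - 9)/3 = 8 + (⅓)*10 = 8 + 10/3 = 34/3 ≈ 11.333)
(x*O(G))*8 = (34*(-2/12)/3)*8 = (34*(-2*1/12)/3)*8 = ((34/3)*(-⅙))*8 = -17/9*8 = -136/9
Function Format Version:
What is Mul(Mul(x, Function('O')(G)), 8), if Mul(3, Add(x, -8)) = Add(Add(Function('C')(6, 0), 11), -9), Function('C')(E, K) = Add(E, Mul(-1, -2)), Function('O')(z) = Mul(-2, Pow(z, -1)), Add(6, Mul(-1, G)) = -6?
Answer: Rational(-136, 9) ≈ -15.111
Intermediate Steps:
G = 12 (G = Add(6, Mul(-1, -6)) = Add(6, 6) = 12)
Function('C')(E, K) = Add(2, E) (Function('C')(E, K) = Add(E, 2) = Add(2, E))
x = Rational(34, 3) (x = Add(8, Mul(Rational(1, 3), Add(Add(Add(2, 6), 11), -9))) = Add(8, Mul(Rational(1, 3), Add(Add(8, 11), -9))) = Add(8, Mul(Rational(1, 3), Add(19, -9))) = Add(8, Mul(Rational(1, 3), 10)) = Add(8, Rational(10, 3)) = Rational(34, 3) ≈ 11.333)
Mul(Mul(x, Function('O')(G)), 8) = Mul(Mul(Rational(34, 3), Mul(-2, Pow(12, -1))), 8) = Mul(Mul(Rational(34, 3), Mul(-2, Rational(1, 12))), 8) = Mul(Mul(Rational(34, 3), Rational(-1, 6)), 8) = Mul(Rational(-17, 9), 8) = Rational(-136, 9)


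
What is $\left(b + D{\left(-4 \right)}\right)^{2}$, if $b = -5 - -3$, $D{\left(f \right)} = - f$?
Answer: $4$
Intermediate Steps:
$b = -2$ ($b = -5 + 3 = -2$)
$\left(b + D{\left(-4 \right)}\right)^{2} = \left(-2 - -4\right)^{2} = \left(-2 + 4\right)^{2} = 2^{2} = 4$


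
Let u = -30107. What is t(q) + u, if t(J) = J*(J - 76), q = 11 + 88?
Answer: -27830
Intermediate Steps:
q = 99
t(J) = J*(-76 + J)
t(q) + u = 99*(-76 + 99) - 30107 = 99*23 - 30107 = 2277 - 30107 = -27830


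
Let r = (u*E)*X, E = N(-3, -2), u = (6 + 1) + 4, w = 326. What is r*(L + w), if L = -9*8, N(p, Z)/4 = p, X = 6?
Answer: -201168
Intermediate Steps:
u = 11 (u = 7 + 4 = 11)
N(p, Z) = 4*p
E = -12 (E = 4*(-3) = -12)
L = -72
r = -792 (r = (11*(-12))*6 = -132*6 = -792)
r*(L + w) = -792*(-72 + 326) = -792*254 = -201168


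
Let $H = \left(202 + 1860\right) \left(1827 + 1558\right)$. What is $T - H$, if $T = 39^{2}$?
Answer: $-6978349$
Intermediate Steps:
$H = 6979870$ ($H = 2062 \cdot 3385 = 6979870$)
$T = 1521$
$T - H = 1521 - 6979870 = -6978349$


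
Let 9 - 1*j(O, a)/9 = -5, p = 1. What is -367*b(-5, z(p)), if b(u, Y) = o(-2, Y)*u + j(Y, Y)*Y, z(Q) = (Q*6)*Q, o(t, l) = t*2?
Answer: -284792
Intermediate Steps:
o(t, l) = 2*t
j(O, a) = 126 (j(O, a) = 81 - 9*(-5) = 81 + 45 = 126)
z(Q) = 6*Q² (z(Q) = (6*Q)*Q = 6*Q²)
b(u, Y) = -4*u + 126*Y (b(u, Y) = (2*(-2))*u + 126*Y = -4*u + 126*Y)
-367*b(-5, z(p)) = -367*(-4*(-5) + 126*(6*1²)) = -367*(20 + 126*(6*1)) = -367*(20 + 126*6) = -367*(20 + 756) = -367*776 = -284792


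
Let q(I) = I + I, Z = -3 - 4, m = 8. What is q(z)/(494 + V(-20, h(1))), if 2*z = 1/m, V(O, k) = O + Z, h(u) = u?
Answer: 1/3736 ≈ 0.00026767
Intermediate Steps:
Z = -7
V(O, k) = -7 + O (V(O, k) = O - 7 = -7 + O)
z = 1/16 (z = (½)/8 = (½)*(⅛) = 1/16 ≈ 0.062500)
q(I) = 2*I
q(z)/(494 + V(-20, h(1))) = (2*(1/16))/(494 + (-7 - 20)) = 1/(8*(494 - 27)) = (⅛)/467 = (⅛)*(1/467) = 1/3736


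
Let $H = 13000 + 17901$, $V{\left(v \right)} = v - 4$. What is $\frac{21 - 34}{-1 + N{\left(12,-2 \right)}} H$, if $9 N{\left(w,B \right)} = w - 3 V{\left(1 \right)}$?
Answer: $- \frac{1205139}{4} \approx -3.0129 \cdot 10^{5}$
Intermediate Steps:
$V{\left(v \right)} = -4 + v$
$N{\left(w,B \right)} = 1 + \frac{w}{9}$ ($N{\left(w,B \right)} = \frac{w - 3 \left(-4 + 1\right)}{9} = \frac{w - -9}{9} = \frac{w + 9}{9} = \frac{9 + w}{9} = 1 + \frac{w}{9}$)
$H = 30901$
$\frac{21 - 34}{-1 + N{\left(12,-2 \right)}} H = \frac{21 - 34}{-1 + \left(1 + \frac{1}{9} \cdot 12\right)} 30901 = - \frac{13}{-1 + \left(1 + \frac{4}{3}\right)} 30901 = - \frac{13}{-1 + \frac{7}{3}} \cdot 30901 = - \frac{13}{\frac{4}{3}} \cdot 30901 = \left(-13\right) \frac{3}{4} \cdot 30901 = \left(- \frac{39}{4}\right) 30901 = - \frac{1205139}{4}$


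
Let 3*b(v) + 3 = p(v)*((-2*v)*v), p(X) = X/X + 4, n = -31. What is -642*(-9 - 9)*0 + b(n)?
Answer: -9613/3 ≈ -3204.3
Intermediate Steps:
p(X) = 5 (p(X) = 1 + 4 = 5)
b(v) = -1 - 10*v²/3 (b(v) = -1 + (5*((-2*v)*v))/3 = -1 + (5*(-2*v²))/3 = -1 + (-10*v²)/3 = -1 - 10*v²/3)
-642*(-9 - 9)*0 + b(n) = -642*(-9 - 9)*0 + (-1 - 10/3*(-31)²) = -(-11556)*0 + (-1 - 10/3*961) = -642*0 + (-1 - 9610/3) = 0 - 9613/3 = -9613/3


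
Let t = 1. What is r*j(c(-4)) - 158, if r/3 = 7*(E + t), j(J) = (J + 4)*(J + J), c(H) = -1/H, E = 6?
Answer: 1235/8 ≈ 154.38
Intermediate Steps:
j(J) = 2*J*(4 + J) (j(J) = (4 + J)*(2*J) = 2*J*(4 + J))
r = 147 (r = 3*(7*(6 + 1)) = 3*(7*7) = 3*49 = 147)
r*j(c(-4)) - 158 = 147*(2*(-1/(-4))*(4 - 1/(-4))) - 158 = 147*(2*(-1*(-¼))*(4 - 1*(-¼))) - 158 = 147*(2*(¼)*(4 + ¼)) - 158 = 147*(2*(¼)*(17/4)) - 158 = 147*(17/8) - 158 = 2499/8 - 158 = 1235/8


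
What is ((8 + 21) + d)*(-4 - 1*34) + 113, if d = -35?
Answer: 341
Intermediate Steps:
((8 + 21) + d)*(-4 - 1*34) + 113 = ((8 + 21) - 35)*(-4 - 1*34) + 113 = (29 - 35)*(-4 - 34) + 113 = -6*(-38) + 113 = 228 + 113 = 341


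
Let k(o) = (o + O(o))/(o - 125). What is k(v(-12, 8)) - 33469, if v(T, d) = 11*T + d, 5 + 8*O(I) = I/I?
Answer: -66937/2 ≈ -33469.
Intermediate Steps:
O(I) = -½ (O(I) = -5/8 + (I/I)/8 = -5/8 + (⅛)*1 = -5/8 + ⅛ = -½)
v(T, d) = d + 11*T
k(o) = (-½ + o)/(-125 + o) (k(o) = (o - ½)/(o - 125) = (-½ + o)/(-125 + o))
k(v(-12, 8)) - 33469 = (-½ + (8 + 11*(-12)))/(-125 + (8 + 11*(-12))) - 33469 = (-½ + (8 - 132))/(-125 + (8 - 132)) - 33469 = (-½ - 124)/(-125 - 124) - 33469 = -249/2/(-249) - 33469 = -1/249*(-249/2) - 33469 = ½ - 33469 = -66937/2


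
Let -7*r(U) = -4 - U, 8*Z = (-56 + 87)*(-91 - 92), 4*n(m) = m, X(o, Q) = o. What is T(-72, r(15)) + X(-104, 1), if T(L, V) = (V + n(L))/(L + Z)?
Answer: -4548416/43743 ≈ -103.98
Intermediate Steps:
n(m) = m/4
Z = -5673/8 (Z = ((-56 + 87)*(-91 - 92))/8 = (31*(-183))/8 = (⅛)*(-5673) = -5673/8 ≈ -709.13)
r(U) = 4/7 + U/7 (r(U) = -(-4 - U)/7 = 4/7 + U/7)
T(L, V) = (V + L/4)/(-5673/8 + L) (T(L, V) = (V + L/4)/(L - 5673/8) = (V + L/4)/(-5673/8 + L))
T(-72, r(15)) + X(-104, 1) = 2*(-72 + 4*(4/7 + (⅐)*15))/(-5673 + 8*(-72)) - 104 = 2*(-72 + 4*(4/7 + 15/7))/(-5673 - 576) - 104 = 2*(-72 + 4*(19/7))/(-6249) - 104 = 2*(-1/6249)*(-72 + 76/7) - 104 = 2*(-1/6249)*(-428/7) - 104 = 856/43743 - 104 = -4548416/43743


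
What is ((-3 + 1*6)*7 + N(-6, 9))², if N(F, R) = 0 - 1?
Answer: 400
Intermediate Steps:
N(F, R) = -1
((-3 + 1*6)*7 + N(-6, 9))² = ((-3 + 1*6)*7 - 1)² = ((-3 + 6)*7 - 1)² = (3*7 - 1)² = (21 - 1)² = 20² = 400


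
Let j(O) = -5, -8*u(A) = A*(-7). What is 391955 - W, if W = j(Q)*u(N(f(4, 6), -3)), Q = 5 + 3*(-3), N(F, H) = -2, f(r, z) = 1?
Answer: 1567785/4 ≈ 3.9195e+5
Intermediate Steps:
Q = -4 (Q = 5 - 9 = -4)
u(A) = 7*A/8 (u(A) = -A*(-7)/8 = -(-7)*A/8 = 7*A/8)
W = 35/4 (W = -35*(-2)/8 = -5*(-7/4) = 35/4 ≈ 8.7500)
391955 - W = 391955 - 1*35/4 = 391955 - 35/4 = 1567785/4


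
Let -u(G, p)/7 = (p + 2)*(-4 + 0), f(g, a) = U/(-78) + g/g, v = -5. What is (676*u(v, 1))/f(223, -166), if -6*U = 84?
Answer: 1107288/23 ≈ 48143.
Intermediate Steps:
U = -14 (U = -1/6*84 = -14)
f(g, a) = 46/39 (f(g, a) = -14/(-78) + g/g = -14*(-1/78) + 1 = 7/39 + 1 = 46/39)
u(G, p) = 56 + 28*p (u(G, p) = -7*(p + 2)*(-4 + 0) = -7*(2 + p)*(-4) = -7*(-8 - 4*p) = 56 + 28*p)
(676*u(v, 1))/f(223, -166) = (676*(56 + 28*1))/(46/39) = (676*(56 + 28))*(39/46) = (676*84)*(39/46) = 56784*(39/46) = 1107288/23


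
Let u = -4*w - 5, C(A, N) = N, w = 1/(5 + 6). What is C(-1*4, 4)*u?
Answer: -236/11 ≈ -21.455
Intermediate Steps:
w = 1/11 ≈ 0.090909
u = -59/11 (u = -4*1/11 - 5 = -4/11 - 5 = -59/11 ≈ -5.3636)
C(-1*4, 4)*u = 4*(-59/11) = -236/11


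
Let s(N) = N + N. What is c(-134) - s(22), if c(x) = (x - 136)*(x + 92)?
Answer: 11296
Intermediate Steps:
s(N) = 2*N
c(x) = (-136 + x)*(92 + x)
c(-134) - s(22) = (-12512 + (-134)² - 44*(-134)) - 2*22 = (-12512 + 17956 + 5896) - 1*44 = 11340 - 44 = 11296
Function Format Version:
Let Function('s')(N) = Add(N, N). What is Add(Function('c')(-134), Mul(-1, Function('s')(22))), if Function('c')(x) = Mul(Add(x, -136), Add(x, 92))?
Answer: 11296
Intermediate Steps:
Function('s')(N) = Mul(2, N)
Function('c')(x) = Mul(Add(-136, x), Add(92, x))
Add(Function('c')(-134), Mul(-1, Function('s')(22))) = Add(Add(-12512, Pow(-134, 2), Mul(-44, -134)), Mul(-1, Mul(2, 22))) = Add(Add(-12512, 17956, 5896), Mul(-1, 44)) = Add(11340, -44) = 11296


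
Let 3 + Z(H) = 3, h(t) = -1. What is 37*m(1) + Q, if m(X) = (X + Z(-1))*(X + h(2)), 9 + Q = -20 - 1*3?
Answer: -32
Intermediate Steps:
Q = -32 (Q = -9 + (-20 - 1*3) = -9 + (-20 - 3) = -9 - 23 = -32)
Z(H) = 0 (Z(H) = -3 + 3 = 0)
m(X) = X*(-1 + X) (m(X) = (X + 0)*(X - 1) = X*(-1 + X))
37*m(1) + Q = 37*(1*(-1 + 1)) - 32 = 37*(1*0) - 32 = 37*0 - 32 = 0 - 32 = -32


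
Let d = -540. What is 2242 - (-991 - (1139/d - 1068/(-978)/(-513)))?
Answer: 5403273497/1672380 ≈ 3230.9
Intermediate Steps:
2242 - (-991 - (1139/d - 1068/(-978)/(-513))) = 2242 - (-991 - (1139/(-540) - 1068/(-978)/(-513))) = 2242 - (-991 - (1139*(-1/540) - 1068*(-1/978)*(-1/513))) = 2242 - (-991 - (-1139/540 + (178/163)*(-1/513))) = 2242 - (-991 - (-1139/540 - 178/83619)) = 2242 - (-991 - 1*(-3531043/1672380)) = 2242 - (-991 + 3531043/1672380) = 2242 - 1*(-1653797537/1672380) = 2242 + 1653797537/1672380 = 5403273497/1672380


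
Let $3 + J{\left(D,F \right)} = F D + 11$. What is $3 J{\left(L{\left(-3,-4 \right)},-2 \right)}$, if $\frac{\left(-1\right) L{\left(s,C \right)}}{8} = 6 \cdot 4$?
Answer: $1176$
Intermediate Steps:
$L{\left(s,C \right)} = -192$ ($L{\left(s,C \right)} = - 8 \cdot 6 \cdot 4 = \left(-8\right) 24 = -192$)
$J{\left(D,F \right)} = 8 + D F$ ($J{\left(D,F \right)} = -3 + \left(F D + 11\right) = -3 + \left(D F + 11\right) = -3 + \left(11 + D F\right) = 8 + D F$)
$3 J{\left(L{\left(-3,-4 \right)},-2 \right)} = 3 \left(8 - -384\right) = 3 \left(8 + 384\right) = 3 \cdot 392 = 1176$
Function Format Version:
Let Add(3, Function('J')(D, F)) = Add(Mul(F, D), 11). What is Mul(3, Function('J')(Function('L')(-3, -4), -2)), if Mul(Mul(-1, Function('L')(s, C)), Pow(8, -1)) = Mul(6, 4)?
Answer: 1176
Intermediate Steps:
Function('L')(s, C) = -192 (Function('L')(s, C) = Mul(-8, Mul(6, 4)) = Mul(-8, 24) = -192)
Function('J')(D, F) = Add(8, Mul(D, F)) (Function('J')(D, F) = Add(-3, Add(Mul(F, D), 11)) = Add(-3, Add(Mul(D, F), 11)) = Add(-3, Add(11, Mul(D, F))) = Add(8, Mul(D, F)))
Mul(3, Function('J')(Function('L')(-3, -4), -2)) = Mul(3, Add(8, Mul(-192, -2))) = Mul(3, Add(8, 384)) = Mul(3, 392) = 1176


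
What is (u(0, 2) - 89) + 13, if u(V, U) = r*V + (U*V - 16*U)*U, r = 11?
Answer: -140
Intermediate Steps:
u(V, U) = 11*V + U*(-16*U + U*V) (u(V, U) = 11*V + (U*V - 16*U)*U = 11*V + (-16*U + U*V)*U = 11*V + U*(-16*U + U*V))
(u(0, 2) - 89) + 13 = ((-16*2² + 11*0 + 0*2²) - 89) + 13 = ((-16*4 + 0 + 0*4) - 89) + 13 = ((-64 + 0 + 0) - 89) + 13 = (-64 - 89) + 13 = -153 + 13 = -140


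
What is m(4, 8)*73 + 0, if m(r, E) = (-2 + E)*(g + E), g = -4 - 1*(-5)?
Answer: 3942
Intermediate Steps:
g = 1 (g = -4 + 5 = 1)
m(r, E) = (1 + E)*(-2 + E) (m(r, E) = (-2 + E)*(1 + E) = (1 + E)*(-2 + E))
m(4, 8)*73 + 0 = (-2 + 8**2 - 1*8)*73 + 0 = (-2 + 64 - 8)*73 + 0 = 54*73 + 0 = 3942 + 0 = 3942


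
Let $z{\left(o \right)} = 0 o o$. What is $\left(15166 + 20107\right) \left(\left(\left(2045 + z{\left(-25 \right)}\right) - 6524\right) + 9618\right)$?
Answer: $181267947$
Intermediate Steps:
$z{\left(o \right)} = 0$ ($z{\left(o \right)} = 0 o = 0$)
$\left(15166 + 20107\right) \left(\left(\left(2045 + z{\left(-25 \right)}\right) - 6524\right) + 9618\right) = \left(15166 + 20107\right) \left(\left(\left(2045 + 0\right) - 6524\right) + 9618\right) = 35273 \left(\left(2045 - 6524\right) + 9618\right) = 35273 \left(-4479 + 9618\right) = 35273 \cdot 5139 = 181267947$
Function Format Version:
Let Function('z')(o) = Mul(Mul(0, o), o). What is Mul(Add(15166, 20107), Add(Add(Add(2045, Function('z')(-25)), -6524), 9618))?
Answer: 181267947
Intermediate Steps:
Function('z')(o) = 0 (Function('z')(o) = Mul(0, o) = 0)
Mul(Add(15166, 20107), Add(Add(Add(2045, Function('z')(-25)), -6524), 9618)) = Mul(Add(15166, 20107), Add(Add(Add(2045, 0), -6524), 9618)) = Mul(35273, Add(Add(2045, -6524), 9618)) = Mul(35273, Add(-4479, 9618)) = Mul(35273, 5139) = 181267947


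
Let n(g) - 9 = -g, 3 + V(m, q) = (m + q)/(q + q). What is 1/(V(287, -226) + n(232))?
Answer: -452/102213 ≈ -0.0044221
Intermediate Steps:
V(m, q) = -3 + (m + q)/(2*q) (V(m, q) = -3 + (m + q)/(q + q) = -3 + (m + q)/((2*q)) = -3 + (m + q)*(1/(2*q)) = -3 + (m + q)/(2*q))
n(g) = 9 - g
1/(V(287, -226) + n(232)) = 1/((½)*(287 - 5*(-226))/(-226) + (9 - 1*232)) = 1/((½)*(-1/226)*(287 + 1130) + (9 - 232)) = 1/((½)*(-1/226)*1417 - 223) = 1/(-1417/452 - 223) = 1/(-102213/452) = -452/102213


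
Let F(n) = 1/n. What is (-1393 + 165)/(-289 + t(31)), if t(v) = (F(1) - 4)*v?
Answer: 614/191 ≈ 3.2147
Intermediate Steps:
F(n) = 1/n
t(v) = -3*v (t(v) = (1/1 - 4)*v = (1 - 4)*v = -3*v)
(-1393 + 165)/(-289 + t(31)) = (-1393 + 165)/(-289 - 3*31) = -1228/(-289 - 93) = -1228/(-382) = -1228*(-1/382) = 614/191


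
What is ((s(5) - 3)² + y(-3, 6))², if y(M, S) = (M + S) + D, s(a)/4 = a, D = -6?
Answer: 81796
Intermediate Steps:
s(a) = 4*a
y(M, S) = -6 + M + S (y(M, S) = (M + S) - 6 = -6 + M + S)
((s(5) - 3)² + y(-3, 6))² = ((4*5 - 3)² + (-6 - 3 + 6))² = ((20 - 3)² - 3)² = (17² - 3)² = (289 - 3)² = 286² = 81796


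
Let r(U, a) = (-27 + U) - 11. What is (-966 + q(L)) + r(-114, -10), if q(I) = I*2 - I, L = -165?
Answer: -1283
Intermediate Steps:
r(U, a) = -38 + U
q(I) = I (q(I) = 2*I - I = I)
(-966 + q(L)) + r(-114, -10) = (-966 - 165) + (-38 - 114) = -1131 - 152 = -1283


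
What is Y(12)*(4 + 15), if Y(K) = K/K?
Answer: 19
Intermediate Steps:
Y(K) = 1
Y(12)*(4 + 15) = 1*(4 + 15) = 1*19 = 19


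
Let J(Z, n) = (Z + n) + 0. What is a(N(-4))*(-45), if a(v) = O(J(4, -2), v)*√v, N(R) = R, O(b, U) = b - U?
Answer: -540*I ≈ -540.0*I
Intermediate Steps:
J(Z, n) = Z + n
a(v) = √v*(2 - v) (a(v) = ((4 - 2) - v)*√v = (2 - v)*√v = √v*(2 - v))
a(N(-4))*(-45) = (√(-4)*(2 - 1*(-4)))*(-45) = ((2*I)*(2 + 4))*(-45) = ((2*I)*6)*(-45) = (12*I)*(-45) = -540*I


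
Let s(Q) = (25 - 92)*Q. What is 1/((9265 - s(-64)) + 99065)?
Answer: 1/104042 ≈ 9.6115e-6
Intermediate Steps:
s(Q) = -67*Q
1/((9265 - s(-64)) + 99065) = 1/((9265 - (-67)*(-64)) + 99065) = 1/((9265 - 1*4288) + 99065) = 1/((9265 - 4288) + 99065) = 1/(4977 + 99065) = 1/104042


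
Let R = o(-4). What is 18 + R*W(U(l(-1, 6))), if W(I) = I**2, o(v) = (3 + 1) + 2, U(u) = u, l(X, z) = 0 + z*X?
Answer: 234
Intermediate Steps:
l(X, z) = X*z (l(X, z) = 0 + X*z = X*z)
o(v) = 6 (o(v) = 4 + 2 = 6)
R = 6
18 + R*W(U(l(-1, 6))) = 18 + 6*(-1*6)**2 = 18 + 6*(-6)**2 = 18 + 6*36 = 18 + 216 = 234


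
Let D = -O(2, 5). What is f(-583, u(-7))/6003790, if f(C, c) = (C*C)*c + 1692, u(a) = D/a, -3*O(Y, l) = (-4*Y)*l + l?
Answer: 131117/1385490 ≈ 0.094636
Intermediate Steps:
O(Y, l) = -l/3 + 4*Y*l/3 (O(Y, l) = -((-4*Y)*l + l)/3 = -(-4*Y*l + l)/3 = -(l - 4*Y*l)/3 = -l/3 + 4*Y*l/3)
D = -35/3 (D = -5*(-1 + 4*2)/3 = -5*(-1 + 8)/3 = -5*7/3 = -1*35/3 = -35/3 ≈ -11.667)
u(a) = -35/(3*a)
f(C, c) = 1692 + c*C**2 (f(C, c) = C**2*c + 1692 = c*C**2 + 1692 = 1692 + c*C**2)
f(-583, u(-7))/6003790 = (1692 - 35/3/(-7)*(-583)**2)/6003790 = (1692 - 35/3*(-1/7)*339889)*(1/6003790) = (1692 + (5/3)*339889)*(1/6003790) = (1692 + 1699445/3)*(1/6003790) = (1704521/3)*(1/6003790) = 131117/1385490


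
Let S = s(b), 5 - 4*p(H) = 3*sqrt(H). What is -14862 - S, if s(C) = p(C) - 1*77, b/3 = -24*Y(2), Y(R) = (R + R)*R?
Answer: -59145/4 + 18*I ≈ -14786.0 + 18.0*I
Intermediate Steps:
p(H) = 5/4 - 3*sqrt(H)/4
Y(R) = 2*R**2 (Y(R) = (2*R)*R = 2*R**2)
b = -576 (b = 3*(-48*2**2) = 3*(-48*4) = 3*(-24*8) = 3*(-192) = -576)
s(C) = -303/4 - 3*sqrt(C)/4 (s(C) = (5/4 - 3*sqrt(C)/4) - 1*77 = (5/4 - 3*sqrt(C)/4) - 77 = -303/4 - 3*sqrt(C)/4)
S = -303/4 - 18*I ≈ -75.75 - 18.0*I
-14862 - S = -14862 - (-303/4 - 18*I) = -14862 + (303/4 + 18*I) = -59145/4 + 18*I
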